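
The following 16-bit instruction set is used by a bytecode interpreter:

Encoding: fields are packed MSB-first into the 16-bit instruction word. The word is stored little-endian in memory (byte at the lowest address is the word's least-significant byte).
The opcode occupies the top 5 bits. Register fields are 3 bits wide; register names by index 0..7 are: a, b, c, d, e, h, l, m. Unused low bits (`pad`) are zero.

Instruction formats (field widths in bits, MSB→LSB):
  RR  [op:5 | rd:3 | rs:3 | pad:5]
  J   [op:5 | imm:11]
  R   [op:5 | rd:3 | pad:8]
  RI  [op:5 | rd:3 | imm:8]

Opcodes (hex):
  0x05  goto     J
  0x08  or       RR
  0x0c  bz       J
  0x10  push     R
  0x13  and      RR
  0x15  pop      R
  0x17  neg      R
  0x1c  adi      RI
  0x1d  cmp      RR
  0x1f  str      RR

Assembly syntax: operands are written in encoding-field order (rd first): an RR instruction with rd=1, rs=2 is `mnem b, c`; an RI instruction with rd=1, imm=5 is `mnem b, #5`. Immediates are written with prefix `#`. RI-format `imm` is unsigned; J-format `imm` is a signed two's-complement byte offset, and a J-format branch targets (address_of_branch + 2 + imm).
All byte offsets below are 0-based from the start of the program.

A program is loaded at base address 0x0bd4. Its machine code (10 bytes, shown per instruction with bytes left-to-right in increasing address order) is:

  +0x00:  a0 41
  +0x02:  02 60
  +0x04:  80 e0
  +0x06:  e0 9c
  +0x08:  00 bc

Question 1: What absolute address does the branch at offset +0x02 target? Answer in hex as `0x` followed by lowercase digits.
0x0bda

off 0x02: read 02 60 as little → 0x6002
  opcode bits[15:11]=0xc: bz/J
  imm@[10:0]=0x2 ⇒ #2
  target = base 0x0bd4 + off 0x02 + 2 + imm 2 = 0x0bda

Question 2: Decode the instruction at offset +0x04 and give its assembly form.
adi a, #128

off 0x04: read 80 e0 as little → 0xe080
  opcode bits[15:11]=0x1c: adi/RI
  rd@[10:8]=0x0 ⇒ a
  imm@[7:0]=0x80 ⇒ #128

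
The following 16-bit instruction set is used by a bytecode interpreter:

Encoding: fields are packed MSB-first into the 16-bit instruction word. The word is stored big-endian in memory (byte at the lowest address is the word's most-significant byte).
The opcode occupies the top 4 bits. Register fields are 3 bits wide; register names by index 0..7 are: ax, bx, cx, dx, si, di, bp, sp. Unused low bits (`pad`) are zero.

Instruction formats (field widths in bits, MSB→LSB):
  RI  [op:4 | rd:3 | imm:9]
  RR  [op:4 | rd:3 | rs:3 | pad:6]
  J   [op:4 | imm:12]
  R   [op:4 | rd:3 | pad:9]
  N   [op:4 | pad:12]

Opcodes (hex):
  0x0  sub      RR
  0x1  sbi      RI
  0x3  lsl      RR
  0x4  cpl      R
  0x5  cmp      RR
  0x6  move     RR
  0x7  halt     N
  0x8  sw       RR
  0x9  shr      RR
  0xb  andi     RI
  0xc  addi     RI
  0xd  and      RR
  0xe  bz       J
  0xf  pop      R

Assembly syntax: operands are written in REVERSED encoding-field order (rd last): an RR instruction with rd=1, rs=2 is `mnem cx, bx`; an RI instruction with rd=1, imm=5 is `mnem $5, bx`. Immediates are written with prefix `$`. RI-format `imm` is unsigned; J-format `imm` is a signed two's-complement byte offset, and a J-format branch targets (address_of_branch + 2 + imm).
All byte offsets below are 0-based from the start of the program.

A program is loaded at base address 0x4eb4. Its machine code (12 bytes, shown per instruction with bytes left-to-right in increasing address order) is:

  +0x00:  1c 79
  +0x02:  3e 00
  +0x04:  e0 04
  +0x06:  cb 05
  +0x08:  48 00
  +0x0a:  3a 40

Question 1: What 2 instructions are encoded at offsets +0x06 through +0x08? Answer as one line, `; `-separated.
@+06  big-endian(cb 05) = 0xcb05
  opcode bits[15:12]=0xc: addi/RI
  rd@[11:9]=0x5 ⇒ di
  imm@[8:0]=0x105 ⇒ $261
@+08  big-endian(48 00) = 0x4800
  opcode bits[15:12]=0x4: cpl/R
  rd@[11:9]=0x4 ⇒ si

addi $261, di; cpl si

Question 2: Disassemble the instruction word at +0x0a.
+0x0a: 3a 40 ⇒ word 0x3a40 (big)
  opcode bits[15:12]=0x3: lsl/RR
  rd: (w>>9)&0x7=0x5 → di
  rs: (w>>6)&0x7=0x1 → bx

lsl bx, di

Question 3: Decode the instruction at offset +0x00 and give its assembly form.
sbi $121, bp

@+00  big-endian(1c 79) = 0x1c79
  op=0x1c79>>12=0x1 ⇒ sbi (RI)
  [11:9] rd=6 = bp
  [8:0] imm=121 = $121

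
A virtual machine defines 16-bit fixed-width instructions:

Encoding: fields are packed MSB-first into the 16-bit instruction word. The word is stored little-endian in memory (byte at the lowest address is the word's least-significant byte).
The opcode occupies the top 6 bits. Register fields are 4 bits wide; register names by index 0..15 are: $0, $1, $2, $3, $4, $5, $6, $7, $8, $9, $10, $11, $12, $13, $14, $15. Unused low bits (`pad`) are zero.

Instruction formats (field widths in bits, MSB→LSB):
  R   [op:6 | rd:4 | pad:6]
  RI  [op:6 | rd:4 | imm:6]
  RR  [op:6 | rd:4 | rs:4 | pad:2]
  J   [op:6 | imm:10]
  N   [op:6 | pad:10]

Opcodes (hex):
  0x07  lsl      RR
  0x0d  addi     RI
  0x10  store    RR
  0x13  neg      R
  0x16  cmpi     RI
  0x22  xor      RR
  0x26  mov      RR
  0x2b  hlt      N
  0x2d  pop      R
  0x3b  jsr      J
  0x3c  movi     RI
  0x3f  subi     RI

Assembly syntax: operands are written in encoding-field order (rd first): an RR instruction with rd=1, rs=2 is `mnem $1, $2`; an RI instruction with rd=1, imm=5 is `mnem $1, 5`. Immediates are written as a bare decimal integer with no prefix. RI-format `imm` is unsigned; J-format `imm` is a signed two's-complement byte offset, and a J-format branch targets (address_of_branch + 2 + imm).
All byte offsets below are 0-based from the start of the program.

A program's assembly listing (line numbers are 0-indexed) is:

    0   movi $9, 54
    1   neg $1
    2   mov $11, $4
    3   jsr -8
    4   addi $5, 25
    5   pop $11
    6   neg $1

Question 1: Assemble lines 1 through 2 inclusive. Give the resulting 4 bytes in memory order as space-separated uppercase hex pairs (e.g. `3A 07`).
40 4C D0 9A

L1: neg op=0x13:6|rd=1:4|pad=0:6 ⇒ 0x4c40 ⇒ little 40 4c
L2: mov op=0x26:6|rd=11:4|rs=4:4|pad=0:2 ⇒ 0x9ad0 ⇒ little d0 9a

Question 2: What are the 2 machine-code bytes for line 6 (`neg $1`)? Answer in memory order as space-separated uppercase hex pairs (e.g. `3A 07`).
L6: neg op=0x13:6|rd=1:4|pad=0:6 ⇒ 0x4c40 ⇒ little 40 4c

40 4C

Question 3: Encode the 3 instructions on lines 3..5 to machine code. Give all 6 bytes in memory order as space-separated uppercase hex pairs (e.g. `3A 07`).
F8 EF 59 35 C0 B6

L3: jsr op=0x3b:6|imm=-8:10 ⇒ 0xeff8 ⇒ little f8 ef
L4: addi op=0xd:6|rd=5:4|imm=25:6 ⇒ 0x3559 ⇒ little 59 35
L5: pop op=0x2d:6|rd=11:4|pad=0:6 ⇒ 0xb6c0 ⇒ little c0 b6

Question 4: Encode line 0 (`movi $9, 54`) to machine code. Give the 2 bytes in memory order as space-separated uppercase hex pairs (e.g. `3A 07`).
L0: movi op=0x3c:6|rd=9:4|imm=54:6 ⇒ 0xf276 ⇒ little 76 f2

76 F2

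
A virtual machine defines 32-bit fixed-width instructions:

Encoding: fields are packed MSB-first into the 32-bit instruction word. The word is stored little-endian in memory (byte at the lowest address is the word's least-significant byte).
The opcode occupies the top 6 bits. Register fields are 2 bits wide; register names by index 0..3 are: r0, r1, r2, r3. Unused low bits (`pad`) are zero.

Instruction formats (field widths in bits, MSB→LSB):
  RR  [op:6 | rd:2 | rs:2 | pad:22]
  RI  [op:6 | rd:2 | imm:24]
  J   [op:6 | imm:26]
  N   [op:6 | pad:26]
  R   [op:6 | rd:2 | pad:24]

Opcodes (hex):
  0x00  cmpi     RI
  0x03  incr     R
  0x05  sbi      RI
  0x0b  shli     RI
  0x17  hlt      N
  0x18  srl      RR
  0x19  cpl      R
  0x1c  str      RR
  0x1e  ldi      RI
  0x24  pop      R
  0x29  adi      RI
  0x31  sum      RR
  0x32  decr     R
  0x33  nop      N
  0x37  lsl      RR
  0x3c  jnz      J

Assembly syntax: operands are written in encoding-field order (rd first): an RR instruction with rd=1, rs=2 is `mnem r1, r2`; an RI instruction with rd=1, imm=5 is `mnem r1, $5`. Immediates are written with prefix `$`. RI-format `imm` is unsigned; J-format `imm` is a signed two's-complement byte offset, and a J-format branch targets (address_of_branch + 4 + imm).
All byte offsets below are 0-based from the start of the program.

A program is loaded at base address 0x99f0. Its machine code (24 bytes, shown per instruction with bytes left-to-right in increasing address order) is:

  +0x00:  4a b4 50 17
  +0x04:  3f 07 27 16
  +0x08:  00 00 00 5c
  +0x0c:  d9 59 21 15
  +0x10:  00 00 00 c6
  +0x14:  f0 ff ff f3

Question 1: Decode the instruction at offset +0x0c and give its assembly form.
@+0c  little-endian(d9 59 21 15) = 0x152159d9
  top 6b → 0x5 → sbi [RI]
  rd@[25:24]=0x1 ⇒ r1
  imm@[23:0]=0x2159d9 ⇒ $2185689

sbi r1, $2185689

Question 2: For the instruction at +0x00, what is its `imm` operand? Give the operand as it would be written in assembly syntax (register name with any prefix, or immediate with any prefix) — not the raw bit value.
[00] 4a b4 50 17 → 0x1750b44a
  top 6b → 0x5 → sbi [RI]
  [25:24] rd=3 = r3
  [23:0] imm=5289034 = $5289034

$5289034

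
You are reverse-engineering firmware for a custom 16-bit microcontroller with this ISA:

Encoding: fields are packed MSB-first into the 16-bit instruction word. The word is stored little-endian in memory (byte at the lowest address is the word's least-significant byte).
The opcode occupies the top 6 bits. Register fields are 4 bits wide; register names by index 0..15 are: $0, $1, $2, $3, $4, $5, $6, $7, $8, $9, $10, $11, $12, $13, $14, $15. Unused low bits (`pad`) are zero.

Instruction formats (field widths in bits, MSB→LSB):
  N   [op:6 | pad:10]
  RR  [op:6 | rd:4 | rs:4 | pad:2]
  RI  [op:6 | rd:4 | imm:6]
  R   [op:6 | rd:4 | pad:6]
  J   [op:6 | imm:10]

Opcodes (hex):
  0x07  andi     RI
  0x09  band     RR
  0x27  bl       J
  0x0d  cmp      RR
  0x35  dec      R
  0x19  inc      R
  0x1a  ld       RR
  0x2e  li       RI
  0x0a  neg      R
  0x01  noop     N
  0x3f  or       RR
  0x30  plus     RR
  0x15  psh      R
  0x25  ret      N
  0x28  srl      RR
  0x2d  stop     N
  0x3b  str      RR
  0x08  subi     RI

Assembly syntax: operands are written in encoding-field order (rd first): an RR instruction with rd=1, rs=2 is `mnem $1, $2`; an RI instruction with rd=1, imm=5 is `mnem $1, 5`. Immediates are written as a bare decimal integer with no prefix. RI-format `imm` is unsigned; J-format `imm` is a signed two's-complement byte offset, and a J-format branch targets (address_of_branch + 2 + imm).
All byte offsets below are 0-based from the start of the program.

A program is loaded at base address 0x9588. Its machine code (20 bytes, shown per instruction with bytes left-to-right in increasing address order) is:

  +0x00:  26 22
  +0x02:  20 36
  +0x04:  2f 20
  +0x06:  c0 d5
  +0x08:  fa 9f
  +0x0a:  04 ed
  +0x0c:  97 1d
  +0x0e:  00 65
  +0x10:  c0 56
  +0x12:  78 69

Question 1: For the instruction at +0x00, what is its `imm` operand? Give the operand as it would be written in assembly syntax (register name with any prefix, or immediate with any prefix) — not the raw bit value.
38

[00] 26 22 → 0x2226
  opcode bits[15:10]=0x8: subi/RI
  rd: (w>>6)&0xf=0x8 → $8
  imm: (w>>0)&0x3f=0x26 → 38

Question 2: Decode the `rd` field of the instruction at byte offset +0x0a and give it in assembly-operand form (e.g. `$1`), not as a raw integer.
+0x0a: 04 ed ⇒ word 0xed04 (little)
  opcode bits[15:10]=0x3b: str/RR
  rd@[9:6]=0x4 ⇒ $4
  rs@[5:2]=0x1 ⇒ $1

$4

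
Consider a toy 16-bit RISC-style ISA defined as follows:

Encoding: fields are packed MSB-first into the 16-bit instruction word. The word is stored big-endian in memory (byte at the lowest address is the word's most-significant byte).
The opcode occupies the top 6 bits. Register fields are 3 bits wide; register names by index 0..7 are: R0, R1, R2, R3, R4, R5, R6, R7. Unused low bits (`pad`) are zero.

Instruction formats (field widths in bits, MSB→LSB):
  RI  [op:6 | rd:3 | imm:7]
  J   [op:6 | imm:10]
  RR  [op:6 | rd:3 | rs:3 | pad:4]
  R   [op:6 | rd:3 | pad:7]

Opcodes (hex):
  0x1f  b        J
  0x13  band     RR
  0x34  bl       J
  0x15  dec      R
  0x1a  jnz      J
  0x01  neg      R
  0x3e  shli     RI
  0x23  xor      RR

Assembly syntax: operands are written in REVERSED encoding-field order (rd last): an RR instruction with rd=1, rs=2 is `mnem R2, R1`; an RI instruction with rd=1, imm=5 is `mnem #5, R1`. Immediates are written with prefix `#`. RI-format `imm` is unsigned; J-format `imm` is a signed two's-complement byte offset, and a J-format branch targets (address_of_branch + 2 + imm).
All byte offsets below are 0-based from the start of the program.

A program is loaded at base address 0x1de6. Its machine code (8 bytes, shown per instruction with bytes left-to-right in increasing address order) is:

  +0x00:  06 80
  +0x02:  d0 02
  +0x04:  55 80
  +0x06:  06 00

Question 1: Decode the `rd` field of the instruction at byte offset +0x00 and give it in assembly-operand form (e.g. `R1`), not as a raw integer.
R5

[00] 06 80 → 0x0680
  op=0x0680>>10=0x1 ⇒ neg (R)
  [9:7] rd=5 = R5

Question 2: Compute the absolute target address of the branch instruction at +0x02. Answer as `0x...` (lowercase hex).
0x1dec

off 0x02: read d0 02 as big → 0xd002
  opcode bits[15:10]=0x34: bl/J
  [9:0] imm=2 = #2
  target = base 0x1de6 + off 0x02 + 2 + imm 2 = 0x1dec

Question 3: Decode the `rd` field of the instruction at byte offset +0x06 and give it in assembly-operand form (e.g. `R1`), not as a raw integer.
@+06  big-endian(06 00) = 0x0600
  opcode bits[15:10]=0x1: neg/R
  rd: (w>>7)&0x7=0x4 → R4

R4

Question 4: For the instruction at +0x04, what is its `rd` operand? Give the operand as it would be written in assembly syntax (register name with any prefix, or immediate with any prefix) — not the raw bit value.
R3

+0x04: 55 80 ⇒ word 0x5580 (big)
  op=0x5580>>10=0x15 ⇒ dec (R)
  rd: (w>>7)&0x7=0x3 → R3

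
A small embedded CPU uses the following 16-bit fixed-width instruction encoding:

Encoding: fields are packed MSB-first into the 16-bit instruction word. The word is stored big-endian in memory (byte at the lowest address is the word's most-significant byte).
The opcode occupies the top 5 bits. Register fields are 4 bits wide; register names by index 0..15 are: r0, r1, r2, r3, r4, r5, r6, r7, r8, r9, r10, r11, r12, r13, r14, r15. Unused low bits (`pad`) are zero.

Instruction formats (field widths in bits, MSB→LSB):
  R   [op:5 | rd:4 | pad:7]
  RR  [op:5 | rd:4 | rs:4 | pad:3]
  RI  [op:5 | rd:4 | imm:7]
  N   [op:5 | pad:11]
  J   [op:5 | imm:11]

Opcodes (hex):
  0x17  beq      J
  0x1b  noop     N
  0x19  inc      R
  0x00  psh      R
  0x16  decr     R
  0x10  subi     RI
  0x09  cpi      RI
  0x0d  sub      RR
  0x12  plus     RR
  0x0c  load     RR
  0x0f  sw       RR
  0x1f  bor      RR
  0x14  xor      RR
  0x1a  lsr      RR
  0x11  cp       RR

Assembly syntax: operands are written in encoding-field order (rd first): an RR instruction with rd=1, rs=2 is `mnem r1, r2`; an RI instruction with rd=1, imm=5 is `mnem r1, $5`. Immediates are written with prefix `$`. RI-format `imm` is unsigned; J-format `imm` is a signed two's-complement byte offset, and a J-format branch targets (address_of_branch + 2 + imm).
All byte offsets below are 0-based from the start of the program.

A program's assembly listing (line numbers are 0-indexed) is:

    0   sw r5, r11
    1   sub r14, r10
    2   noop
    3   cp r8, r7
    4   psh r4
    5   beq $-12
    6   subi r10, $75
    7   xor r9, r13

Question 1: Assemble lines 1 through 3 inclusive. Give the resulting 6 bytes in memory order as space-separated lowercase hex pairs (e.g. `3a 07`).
6f 50 d8 00 8c 38

line 1 (sub): pack op=0xd:5|rd=14:4|rs=10:4|pad=0:3 = 0x6f50; big→ 6f 50
line 2 (noop): pack op=0x1b:5|pad=0:11 = 0xd800; big→ d8 00
line 3 (cp): pack op=0x11:5|rd=8:4|rs=7:4|pad=0:3 = 0x8c38; big→ 8c 38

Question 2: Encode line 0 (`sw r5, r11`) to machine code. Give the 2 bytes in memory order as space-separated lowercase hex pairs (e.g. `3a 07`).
7a d8

L0: sw op=0xf:5|rd=5:4|rs=11:4|pad=0:3 ⇒ 0x7ad8 ⇒ big 7a d8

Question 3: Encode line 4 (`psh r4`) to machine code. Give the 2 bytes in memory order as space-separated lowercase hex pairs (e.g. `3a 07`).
L4: psh op=0x0:5|rd=4:4|pad=0:7 ⇒ 0x0200 ⇒ big 02 00

02 00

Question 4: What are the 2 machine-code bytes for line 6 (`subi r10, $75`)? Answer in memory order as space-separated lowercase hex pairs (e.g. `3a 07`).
L6: subi op=0x10:5|rd=10:4|imm=75:7 ⇒ 0x854b ⇒ big 85 4b

85 4b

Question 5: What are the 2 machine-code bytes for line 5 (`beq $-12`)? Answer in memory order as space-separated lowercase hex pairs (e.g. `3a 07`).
bf f4

L5: beq op=0x17:5|imm=-12:11 ⇒ 0xbff4 ⇒ big bf f4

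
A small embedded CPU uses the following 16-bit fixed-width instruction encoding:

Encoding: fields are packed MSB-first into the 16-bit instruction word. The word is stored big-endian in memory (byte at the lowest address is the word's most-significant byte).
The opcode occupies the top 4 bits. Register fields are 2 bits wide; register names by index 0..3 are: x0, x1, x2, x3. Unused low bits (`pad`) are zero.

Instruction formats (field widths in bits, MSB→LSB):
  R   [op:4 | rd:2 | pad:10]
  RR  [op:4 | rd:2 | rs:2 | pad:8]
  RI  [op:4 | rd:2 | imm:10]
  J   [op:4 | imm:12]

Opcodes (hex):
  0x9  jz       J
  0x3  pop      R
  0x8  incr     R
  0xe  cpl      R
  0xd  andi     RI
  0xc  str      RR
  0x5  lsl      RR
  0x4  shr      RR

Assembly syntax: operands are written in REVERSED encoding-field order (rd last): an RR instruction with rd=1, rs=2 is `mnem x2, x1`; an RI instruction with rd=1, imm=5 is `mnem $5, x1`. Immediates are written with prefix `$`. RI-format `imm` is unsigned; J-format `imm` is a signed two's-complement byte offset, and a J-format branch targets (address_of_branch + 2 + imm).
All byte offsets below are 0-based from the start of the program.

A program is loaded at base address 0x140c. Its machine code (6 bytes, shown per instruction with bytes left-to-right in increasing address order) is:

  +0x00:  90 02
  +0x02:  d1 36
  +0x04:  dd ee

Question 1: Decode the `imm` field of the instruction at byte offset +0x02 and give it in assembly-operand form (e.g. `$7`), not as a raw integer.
off 0x02: read d1 36 as big → 0xd136
  op=0xd136>>12=0xd ⇒ andi (RI)
  rd@[11:10]=0x0 ⇒ x0
  imm@[9:0]=0x136 ⇒ $310

$310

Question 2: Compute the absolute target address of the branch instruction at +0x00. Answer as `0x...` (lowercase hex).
[00] 90 02 → 0x9002
  opcode bits[15:12]=0x9: jz/J
  imm: (w>>0)&0xfff=0x2 → $2
  target = base 0x140c + off 0x00 + 2 + imm 2 = 0x1410

0x1410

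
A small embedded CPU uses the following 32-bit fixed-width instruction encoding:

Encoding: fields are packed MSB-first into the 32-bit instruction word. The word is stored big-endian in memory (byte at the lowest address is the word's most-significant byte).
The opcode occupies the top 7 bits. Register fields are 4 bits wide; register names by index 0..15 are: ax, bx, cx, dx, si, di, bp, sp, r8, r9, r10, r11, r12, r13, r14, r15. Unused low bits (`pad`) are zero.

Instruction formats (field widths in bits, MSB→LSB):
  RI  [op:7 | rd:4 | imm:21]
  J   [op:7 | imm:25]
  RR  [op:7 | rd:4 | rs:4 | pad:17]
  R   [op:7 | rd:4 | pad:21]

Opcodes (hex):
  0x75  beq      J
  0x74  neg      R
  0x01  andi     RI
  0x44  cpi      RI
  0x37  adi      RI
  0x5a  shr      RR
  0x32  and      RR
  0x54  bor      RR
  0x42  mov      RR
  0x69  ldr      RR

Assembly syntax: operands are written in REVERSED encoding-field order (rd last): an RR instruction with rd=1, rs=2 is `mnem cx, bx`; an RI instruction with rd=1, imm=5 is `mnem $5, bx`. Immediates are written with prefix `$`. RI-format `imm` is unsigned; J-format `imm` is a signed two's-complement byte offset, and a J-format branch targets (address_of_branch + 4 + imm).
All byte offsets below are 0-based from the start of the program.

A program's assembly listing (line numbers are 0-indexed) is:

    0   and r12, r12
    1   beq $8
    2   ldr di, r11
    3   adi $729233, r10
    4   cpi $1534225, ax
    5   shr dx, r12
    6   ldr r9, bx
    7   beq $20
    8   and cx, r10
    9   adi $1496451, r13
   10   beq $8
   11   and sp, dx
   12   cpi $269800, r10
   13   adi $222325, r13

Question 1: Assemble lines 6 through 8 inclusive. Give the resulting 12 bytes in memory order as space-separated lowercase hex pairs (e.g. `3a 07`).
d2 32 00 00 ea 00 00 14 65 44 00 00

6. ldr fields op=0x69:7|rd=1:4|rs=9:4|pad=0:17 → word d2320000h → d2 32 00 00
7. beq fields op=0x75:7|imm=20:25 → word ea000014h → ea 00 00 14
8. and fields op=0x32:7|rd=10:4|rs=2:4|pad=0:17 → word 65440000h → 65 44 00 00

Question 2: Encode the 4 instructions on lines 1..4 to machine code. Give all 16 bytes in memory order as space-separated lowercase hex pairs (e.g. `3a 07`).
line 1 (beq): pack op=0x75:7|imm=8:25 = 0xea000008; big→ ea 00 00 08
line 2 (ldr): pack op=0x69:7|rd=11:4|rs=5:4|pad=0:17 = 0xd36a0000; big→ d3 6a 00 00
line 3 (adi): pack op=0x37:7|rd=10:4|imm=729233:21 = 0x6f4b2091; big→ 6f 4b 20 91
line 4 (cpi): pack op=0x44:7|rd=0:4|imm=1534225:21 = 0x88176911; big→ 88 17 69 11

ea 00 00 08 d3 6a 00 00 6f 4b 20 91 88 17 69 11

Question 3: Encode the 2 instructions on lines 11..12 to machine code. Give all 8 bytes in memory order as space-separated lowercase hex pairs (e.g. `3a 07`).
64 6e 00 00 89 44 1d e8

line 11 (and): pack op=0x32:7|rd=3:4|rs=7:4|pad=0:17 = 0x646e0000; big→ 64 6e 00 00
line 12 (cpi): pack op=0x44:7|rd=10:4|imm=269800:21 = 0x89441de8; big→ 89 44 1d e8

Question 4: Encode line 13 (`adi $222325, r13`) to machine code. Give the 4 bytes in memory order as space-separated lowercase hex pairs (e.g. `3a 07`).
13. adi fields op=0x37:7|rd=13:4|imm=222325:21 → word 6fa36475h → 6f a3 64 75

6f a3 64 75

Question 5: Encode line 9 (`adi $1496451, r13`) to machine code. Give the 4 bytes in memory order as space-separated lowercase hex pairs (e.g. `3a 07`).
6f b6 d5 83

9. adi fields op=0x37:7|rd=13:4|imm=1496451:21 → word 6fb6d583h → 6f b6 d5 83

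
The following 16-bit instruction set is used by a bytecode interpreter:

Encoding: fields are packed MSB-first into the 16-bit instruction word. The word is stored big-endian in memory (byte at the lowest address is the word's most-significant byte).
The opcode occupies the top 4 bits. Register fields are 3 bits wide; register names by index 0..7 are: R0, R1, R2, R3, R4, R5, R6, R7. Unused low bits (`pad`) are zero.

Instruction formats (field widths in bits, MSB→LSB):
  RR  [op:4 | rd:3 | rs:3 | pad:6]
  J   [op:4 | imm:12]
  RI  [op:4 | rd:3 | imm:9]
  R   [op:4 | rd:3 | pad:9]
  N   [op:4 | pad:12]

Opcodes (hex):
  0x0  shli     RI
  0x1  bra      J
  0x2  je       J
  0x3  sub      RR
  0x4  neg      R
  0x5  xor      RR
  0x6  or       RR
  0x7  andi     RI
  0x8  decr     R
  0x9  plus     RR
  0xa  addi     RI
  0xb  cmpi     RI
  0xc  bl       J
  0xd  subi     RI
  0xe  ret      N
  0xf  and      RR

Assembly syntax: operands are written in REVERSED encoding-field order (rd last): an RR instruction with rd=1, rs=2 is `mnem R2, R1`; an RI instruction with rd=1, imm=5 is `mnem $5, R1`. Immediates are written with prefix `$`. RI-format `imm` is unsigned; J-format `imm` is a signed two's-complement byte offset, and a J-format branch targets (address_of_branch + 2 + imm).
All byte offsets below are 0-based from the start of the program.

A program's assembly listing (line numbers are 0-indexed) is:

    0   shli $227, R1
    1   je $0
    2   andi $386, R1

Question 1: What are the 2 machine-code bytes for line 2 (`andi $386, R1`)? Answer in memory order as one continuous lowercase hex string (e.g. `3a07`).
7382

line 2 (andi): pack op=0x7:4|rd=1:3|imm=386:9 = 0x7382; big→ 73 82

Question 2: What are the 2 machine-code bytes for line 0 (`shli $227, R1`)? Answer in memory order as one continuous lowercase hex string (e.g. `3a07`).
02e3

0. shli fields op=0x0:4|rd=1:3|imm=227:9 → word 02e3h → 02 e3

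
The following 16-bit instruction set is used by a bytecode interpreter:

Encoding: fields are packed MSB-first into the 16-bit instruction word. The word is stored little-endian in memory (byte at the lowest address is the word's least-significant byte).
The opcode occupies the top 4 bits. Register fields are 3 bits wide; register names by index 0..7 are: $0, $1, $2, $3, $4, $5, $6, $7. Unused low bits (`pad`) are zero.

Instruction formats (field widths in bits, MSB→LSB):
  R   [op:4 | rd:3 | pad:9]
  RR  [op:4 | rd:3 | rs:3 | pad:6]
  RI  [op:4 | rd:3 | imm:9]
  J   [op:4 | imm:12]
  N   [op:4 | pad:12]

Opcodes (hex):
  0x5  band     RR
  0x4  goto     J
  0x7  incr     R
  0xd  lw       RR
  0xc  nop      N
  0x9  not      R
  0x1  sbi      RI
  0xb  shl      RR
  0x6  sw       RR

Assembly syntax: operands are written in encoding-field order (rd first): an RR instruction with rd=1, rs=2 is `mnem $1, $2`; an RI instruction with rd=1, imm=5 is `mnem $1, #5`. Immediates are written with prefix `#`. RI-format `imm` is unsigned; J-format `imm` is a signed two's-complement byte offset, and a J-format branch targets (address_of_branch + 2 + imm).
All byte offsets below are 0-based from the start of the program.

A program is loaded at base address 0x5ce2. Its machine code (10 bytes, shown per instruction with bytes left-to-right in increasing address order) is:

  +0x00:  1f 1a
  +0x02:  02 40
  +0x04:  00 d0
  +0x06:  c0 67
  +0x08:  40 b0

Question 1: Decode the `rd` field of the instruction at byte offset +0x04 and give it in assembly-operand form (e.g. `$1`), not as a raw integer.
@+04  little-endian(00 d0) = 0xd000
  op=0xd000>>12=0xd ⇒ lw (RR)
  rd@[11:9]=0x0 ⇒ $0
  rs@[8:6]=0x0 ⇒ $0

$0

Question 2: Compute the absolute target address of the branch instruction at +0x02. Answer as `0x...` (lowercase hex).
0x5ce8

+0x02: 02 40 ⇒ word 0x4002 (little)
  opcode bits[15:12]=0x4: goto/J
  imm: (w>>0)&0xfff=0x2 → #2
  target = base 0x5ce2 + off 0x02 + 2 + imm 2 = 0x5ce8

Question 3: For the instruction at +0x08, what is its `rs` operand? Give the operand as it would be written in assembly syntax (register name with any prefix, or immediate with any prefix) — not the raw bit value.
[08] 40 b0 → 0xb040
  op=0xb040>>12=0xb ⇒ shl (RR)
  [11:9] rd=0 = $0
  [8:6] rs=1 = $1

$1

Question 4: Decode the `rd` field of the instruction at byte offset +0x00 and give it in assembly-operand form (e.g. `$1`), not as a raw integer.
[00] 1f 1a → 0x1a1f
  op=0x1a1f>>12=0x1 ⇒ sbi (RI)
  [11:9] rd=5 = $5
  [8:0] imm=31 = #31

$5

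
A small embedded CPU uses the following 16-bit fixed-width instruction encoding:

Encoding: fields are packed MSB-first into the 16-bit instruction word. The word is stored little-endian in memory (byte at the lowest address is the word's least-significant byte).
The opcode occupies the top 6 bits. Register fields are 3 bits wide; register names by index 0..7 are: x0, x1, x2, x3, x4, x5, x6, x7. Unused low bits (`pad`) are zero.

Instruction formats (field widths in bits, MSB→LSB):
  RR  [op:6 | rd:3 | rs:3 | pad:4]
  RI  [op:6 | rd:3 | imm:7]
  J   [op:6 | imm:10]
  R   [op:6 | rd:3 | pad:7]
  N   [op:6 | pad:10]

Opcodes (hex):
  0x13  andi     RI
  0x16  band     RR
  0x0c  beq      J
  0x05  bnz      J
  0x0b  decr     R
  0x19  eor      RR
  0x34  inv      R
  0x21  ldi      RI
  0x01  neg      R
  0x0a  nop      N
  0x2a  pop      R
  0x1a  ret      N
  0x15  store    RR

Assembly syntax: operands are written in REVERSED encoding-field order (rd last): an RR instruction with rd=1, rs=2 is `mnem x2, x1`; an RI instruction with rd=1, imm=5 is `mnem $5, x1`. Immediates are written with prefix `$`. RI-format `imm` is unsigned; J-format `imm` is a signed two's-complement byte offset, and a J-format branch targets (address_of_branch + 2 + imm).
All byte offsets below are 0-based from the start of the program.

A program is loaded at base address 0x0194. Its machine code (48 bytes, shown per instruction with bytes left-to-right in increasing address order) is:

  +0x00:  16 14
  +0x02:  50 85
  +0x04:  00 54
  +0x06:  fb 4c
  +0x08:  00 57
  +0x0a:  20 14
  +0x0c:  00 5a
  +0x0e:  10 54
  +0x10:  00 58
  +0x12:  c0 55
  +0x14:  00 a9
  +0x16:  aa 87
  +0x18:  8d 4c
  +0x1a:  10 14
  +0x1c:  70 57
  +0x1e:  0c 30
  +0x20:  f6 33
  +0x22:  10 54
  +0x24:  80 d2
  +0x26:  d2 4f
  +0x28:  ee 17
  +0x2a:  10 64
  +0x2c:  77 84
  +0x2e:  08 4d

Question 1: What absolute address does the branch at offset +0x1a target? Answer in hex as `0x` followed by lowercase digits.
0x01c0

@+1a  little-endian(10 14) = 0x1410
  top 6b → 0x5 → bnz [J]
  imm@[9:0]=0x10 ⇒ $16
  target = base 0x0194 + off 0x1a + 2 + imm 16 = 0x01c0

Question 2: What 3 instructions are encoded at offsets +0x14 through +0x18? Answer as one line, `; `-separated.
pop x2; ldi $42, x7; andi $13, x1

+0x14: 00 a9 ⇒ word 0xa900 (little)
  top 6b → 0x2a → pop [R]
  [9:7] rd=2 = x2
+0x16: aa 87 ⇒ word 0x87aa (little)
  top 6b → 0x21 → ldi [RI]
  [9:7] rd=7 = x7
  [6:0] imm=42 = $42
+0x18: 8d 4c ⇒ word 0x4c8d (little)
  top 6b → 0x13 → andi [RI]
  [9:7] rd=1 = x1
  [6:0] imm=13 = $13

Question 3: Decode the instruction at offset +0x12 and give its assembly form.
store x4, x3

off 0x12: read c0 55 as little → 0x55c0
  opcode bits[15:10]=0x15: store/RR
  rd: (w>>7)&0x7=0x3 → x3
  rs: (w>>4)&0x7=0x4 → x4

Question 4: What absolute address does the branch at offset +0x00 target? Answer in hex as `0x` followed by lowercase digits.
0x01ac

off 0x00: read 16 14 as little → 0x1416
  op=0x1416>>10=0x5 ⇒ bnz (J)
  imm: (w>>0)&0x3ff=0x16 → $22
  target = base 0x0194 + off 0x00 + 2 + imm 22 = 0x01ac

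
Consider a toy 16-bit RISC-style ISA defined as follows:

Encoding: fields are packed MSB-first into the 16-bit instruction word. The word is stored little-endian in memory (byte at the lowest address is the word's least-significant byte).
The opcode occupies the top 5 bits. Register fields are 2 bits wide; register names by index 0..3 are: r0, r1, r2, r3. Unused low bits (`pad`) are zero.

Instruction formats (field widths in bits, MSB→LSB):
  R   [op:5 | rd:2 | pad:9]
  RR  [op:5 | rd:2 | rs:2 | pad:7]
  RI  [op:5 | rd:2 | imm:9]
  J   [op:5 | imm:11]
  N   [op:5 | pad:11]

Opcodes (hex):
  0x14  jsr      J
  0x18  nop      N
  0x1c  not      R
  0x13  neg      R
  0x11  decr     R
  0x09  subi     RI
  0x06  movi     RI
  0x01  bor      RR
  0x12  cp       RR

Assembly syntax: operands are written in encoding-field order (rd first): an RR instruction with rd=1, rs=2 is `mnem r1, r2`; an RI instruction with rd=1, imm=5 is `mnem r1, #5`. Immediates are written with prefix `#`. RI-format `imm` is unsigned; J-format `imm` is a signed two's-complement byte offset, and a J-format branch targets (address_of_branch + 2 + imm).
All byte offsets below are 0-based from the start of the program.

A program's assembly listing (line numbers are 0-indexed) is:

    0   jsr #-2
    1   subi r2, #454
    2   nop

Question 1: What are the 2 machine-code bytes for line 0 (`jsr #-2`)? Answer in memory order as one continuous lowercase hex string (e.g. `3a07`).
L0: jsr op=0x14:5|imm=-2:11 ⇒ 0xa7fe ⇒ little fe a7

fea7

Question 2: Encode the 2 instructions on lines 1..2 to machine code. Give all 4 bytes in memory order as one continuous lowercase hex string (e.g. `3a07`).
c64d00c0

line 1 (subi): pack op=0x9:5|rd=2:2|imm=454:9 = 0x4dc6; little→ c6 4d
line 2 (nop): pack op=0x18:5|pad=0:11 = 0xc000; little→ 00 c0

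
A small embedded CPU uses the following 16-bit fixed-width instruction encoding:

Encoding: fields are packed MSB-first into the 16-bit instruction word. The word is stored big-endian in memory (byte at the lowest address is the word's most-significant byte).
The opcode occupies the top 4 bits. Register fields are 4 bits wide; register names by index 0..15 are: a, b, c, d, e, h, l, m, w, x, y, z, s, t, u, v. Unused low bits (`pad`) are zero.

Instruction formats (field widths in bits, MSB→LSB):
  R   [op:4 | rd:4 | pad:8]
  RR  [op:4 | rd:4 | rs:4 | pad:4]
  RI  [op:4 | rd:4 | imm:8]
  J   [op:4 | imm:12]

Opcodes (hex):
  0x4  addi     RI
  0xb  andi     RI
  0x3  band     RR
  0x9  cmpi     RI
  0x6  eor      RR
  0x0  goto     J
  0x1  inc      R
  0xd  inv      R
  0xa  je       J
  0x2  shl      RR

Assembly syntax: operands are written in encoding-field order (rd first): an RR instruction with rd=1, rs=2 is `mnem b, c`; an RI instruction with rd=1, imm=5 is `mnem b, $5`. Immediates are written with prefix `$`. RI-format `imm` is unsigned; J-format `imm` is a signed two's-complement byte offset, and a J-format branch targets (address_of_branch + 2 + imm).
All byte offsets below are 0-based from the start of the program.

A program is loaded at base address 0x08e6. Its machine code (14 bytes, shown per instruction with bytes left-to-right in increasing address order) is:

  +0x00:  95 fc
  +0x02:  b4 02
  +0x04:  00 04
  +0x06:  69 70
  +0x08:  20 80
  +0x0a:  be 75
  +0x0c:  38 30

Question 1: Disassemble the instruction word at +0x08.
shl a, w

[08] 20 80 → 0x2080
  opcode bits[15:12]=0x2: shl/RR
  rd@[11:8]=0x0 ⇒ a
  rs@[7:4]=0x8 ⇒ w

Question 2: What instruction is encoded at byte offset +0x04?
off 0x04: read 00 04 as big → 0x0004
  opcode bits[15:12]=0x0: goto/J
  imm: (w>>0)&0xfff=0x4 → $4

goto $4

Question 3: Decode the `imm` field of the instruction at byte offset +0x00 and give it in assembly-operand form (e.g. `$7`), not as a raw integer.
@+00  big-endian(95 fc) = 0x95fc
  op=0x95fc>>12=0x9 ⇒ cmpi (RI)
  rd: (w>>8)&0xf=0x5 → h
  imm: (w>>0)&0xff=0xfc → $252

$252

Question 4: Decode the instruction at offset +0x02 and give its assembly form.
andi e, $2

+0x02: b4 02 ⇒ word 0xb402 (big)
  opcode bits[15:12]=0xb: andi/RI
  [11:8] rd=4 = e
  [7:0] imm=2 = $2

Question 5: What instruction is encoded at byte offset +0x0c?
band w, d

+0x0c: 38 30 ⇒ word 0x3830 (big)
  top 4b → 0x3 → band [RR]
  rd: (w>>8)&0xf=0x8 → w
  rs: (w>>4)&0xf=0x3 → d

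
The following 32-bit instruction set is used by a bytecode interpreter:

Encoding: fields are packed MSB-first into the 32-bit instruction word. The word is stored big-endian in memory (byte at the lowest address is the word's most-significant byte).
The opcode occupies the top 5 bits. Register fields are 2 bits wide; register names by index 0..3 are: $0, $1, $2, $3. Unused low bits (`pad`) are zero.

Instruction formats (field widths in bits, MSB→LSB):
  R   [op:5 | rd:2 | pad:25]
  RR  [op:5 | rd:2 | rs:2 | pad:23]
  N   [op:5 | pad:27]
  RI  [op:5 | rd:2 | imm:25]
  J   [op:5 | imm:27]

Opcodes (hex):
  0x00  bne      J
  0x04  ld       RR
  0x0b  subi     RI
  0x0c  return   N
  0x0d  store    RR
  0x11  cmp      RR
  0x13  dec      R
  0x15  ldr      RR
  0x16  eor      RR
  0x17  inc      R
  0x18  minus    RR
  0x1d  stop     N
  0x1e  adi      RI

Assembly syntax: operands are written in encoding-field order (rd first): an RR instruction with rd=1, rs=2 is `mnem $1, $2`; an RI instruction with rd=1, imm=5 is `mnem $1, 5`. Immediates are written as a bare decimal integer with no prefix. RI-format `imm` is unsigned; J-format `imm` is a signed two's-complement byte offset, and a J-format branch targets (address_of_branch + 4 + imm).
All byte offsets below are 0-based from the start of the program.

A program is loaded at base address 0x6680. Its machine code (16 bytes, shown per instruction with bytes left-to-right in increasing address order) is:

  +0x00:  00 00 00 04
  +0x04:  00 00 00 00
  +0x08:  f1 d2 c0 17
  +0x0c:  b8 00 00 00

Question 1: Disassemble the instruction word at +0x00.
[00] 00 00 00 04 → 0x00000004
  opcode bits[31:27]=0x0: bne/J
  [26:0] imm=4 = 4

bne 4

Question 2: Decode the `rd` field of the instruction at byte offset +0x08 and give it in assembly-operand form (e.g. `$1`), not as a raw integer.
off 0x08: read f1 d2 c0 17 as big → 0xf1d2c017
  top 5b → 0x1e → adi [RI]
  rd@[26:25]=0x0 ⇒ $0
  imm@[24:0]=0x1d2c017 ⇒ 30588951

$0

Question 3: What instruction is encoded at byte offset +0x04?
[04] 00 00 00 00 → 0x00000000
  opcode bits[31:27]=0x0: bne/J
  [26:0] imm=0 = 0

bne 0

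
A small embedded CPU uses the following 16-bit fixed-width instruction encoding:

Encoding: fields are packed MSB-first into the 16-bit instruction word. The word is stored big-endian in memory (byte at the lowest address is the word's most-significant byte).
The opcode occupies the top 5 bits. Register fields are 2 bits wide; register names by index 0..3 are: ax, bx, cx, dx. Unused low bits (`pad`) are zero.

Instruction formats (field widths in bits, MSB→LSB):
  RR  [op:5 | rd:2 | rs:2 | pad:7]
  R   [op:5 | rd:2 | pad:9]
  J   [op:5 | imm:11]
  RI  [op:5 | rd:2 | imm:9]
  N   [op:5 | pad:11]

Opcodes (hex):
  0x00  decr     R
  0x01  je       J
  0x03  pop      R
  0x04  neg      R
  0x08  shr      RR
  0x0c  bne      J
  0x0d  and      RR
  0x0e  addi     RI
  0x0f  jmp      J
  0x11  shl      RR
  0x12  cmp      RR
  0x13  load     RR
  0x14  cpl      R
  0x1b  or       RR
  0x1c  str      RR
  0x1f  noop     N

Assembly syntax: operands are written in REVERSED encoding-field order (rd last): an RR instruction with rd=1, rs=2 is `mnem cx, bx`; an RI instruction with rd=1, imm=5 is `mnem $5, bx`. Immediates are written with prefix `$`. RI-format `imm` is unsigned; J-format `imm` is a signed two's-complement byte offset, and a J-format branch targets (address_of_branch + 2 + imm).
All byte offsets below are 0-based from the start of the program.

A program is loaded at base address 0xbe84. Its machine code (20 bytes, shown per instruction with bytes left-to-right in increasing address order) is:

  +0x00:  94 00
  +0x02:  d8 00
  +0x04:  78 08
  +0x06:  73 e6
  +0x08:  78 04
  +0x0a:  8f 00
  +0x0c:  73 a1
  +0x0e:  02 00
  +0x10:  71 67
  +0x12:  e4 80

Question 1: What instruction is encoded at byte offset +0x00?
@+00  big-endian(94 00) = 0x9400
  top 5b → 0x12 → cmp [RR]
  [10:9] rd=2 = cx
  [8:7] rs=0 = ax

cmp ax, cx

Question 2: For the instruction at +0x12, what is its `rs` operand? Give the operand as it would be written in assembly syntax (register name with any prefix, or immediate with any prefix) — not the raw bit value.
bx

[12] e4 80 → 0xe480
  opcode bits[15:11]=0x1c: str/RR
  rd@[10:9]=0x2 ⇒ cx
  rs@[8:7]=0x1 ⇒ bx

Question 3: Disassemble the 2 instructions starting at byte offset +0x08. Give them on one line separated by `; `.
jmp $4; shl cx, dx

off 0x08: read 78 04 as big → 0x7804
  top 5b → 0xf → jmp [J]
  [10:0] imm=4 = $4
off 0x0a: read 8f 00 as big → 0x8f00
  top 5b → 0x11 → shl [RR]
  [10:9] rd=3 = dx
  [8:7] rs=2 = cx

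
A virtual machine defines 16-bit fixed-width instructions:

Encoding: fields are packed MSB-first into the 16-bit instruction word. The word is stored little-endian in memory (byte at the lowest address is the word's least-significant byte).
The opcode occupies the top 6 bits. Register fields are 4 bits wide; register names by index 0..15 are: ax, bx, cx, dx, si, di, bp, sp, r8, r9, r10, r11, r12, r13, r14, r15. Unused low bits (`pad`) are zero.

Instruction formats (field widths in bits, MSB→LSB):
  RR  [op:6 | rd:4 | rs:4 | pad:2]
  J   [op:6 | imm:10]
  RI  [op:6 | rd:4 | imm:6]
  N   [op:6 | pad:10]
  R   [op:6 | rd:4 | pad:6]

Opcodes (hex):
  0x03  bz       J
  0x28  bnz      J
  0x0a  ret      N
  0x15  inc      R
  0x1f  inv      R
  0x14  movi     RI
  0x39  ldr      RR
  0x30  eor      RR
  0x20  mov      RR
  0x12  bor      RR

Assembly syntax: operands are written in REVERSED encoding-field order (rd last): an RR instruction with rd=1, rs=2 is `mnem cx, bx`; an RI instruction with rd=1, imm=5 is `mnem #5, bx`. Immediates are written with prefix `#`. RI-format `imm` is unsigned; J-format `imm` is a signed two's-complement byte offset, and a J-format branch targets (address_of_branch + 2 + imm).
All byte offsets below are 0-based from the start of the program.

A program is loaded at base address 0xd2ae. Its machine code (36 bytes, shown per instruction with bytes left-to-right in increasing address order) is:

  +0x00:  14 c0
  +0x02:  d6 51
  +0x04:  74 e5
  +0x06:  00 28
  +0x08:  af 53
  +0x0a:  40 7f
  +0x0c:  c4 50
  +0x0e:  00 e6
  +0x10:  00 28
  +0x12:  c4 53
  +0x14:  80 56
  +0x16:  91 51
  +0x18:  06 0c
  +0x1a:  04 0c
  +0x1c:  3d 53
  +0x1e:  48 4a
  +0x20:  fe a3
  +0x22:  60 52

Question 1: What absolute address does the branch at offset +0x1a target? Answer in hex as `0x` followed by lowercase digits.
0xd2ce

[1a] 04 0c → 0x0c04
  op=0x0c04>>10=0x3 ⇒ bz (J)
  imm: (w>>0)&0x3ff=0x4 → #4
  target = base 0xd2ae + off 0x1a + 2 + imm 4 = 0xd2ce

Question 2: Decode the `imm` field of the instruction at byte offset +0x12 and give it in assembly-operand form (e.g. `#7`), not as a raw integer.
#4

+0x12: c4 53 ⇒ word 0x53c4 (little)
  op=0x53c4>>10=0x14 ⇒ movi (RI)
  [9:6] rd=15 = r15
  [5:0] imm=4 = #4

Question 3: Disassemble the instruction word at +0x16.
movi #17, bp

[16] 91 51 → 0x5191
  top 6b → 0x14 → movi [RI]
  rd: (w>>6)&0xf=0x6 → bp
  imm: (w>>0)&0x3f=0x11 → #17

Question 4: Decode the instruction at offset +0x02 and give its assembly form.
movi #22, sp

[02] d6 51 → 0x51d6
  op=0x51d6>>10=0x14 ⇒ movi (RI)
  [9:6] rd=7 = sp
  [5:0] imm=22 = #22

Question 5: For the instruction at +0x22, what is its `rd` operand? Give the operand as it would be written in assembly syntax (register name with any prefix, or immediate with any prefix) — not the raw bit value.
+0x22: 60 52 ⇒ word 0x5260 (little)
  opcode bits[15:10]=0x14: movi/RI
  [9:6] rd=9 = r9
  [5:0] imm=32 = #32

r9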